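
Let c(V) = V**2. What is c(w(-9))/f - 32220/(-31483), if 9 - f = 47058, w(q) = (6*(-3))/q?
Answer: 1515792848/1481243667 ≈ 1.0233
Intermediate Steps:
w(q) = -18/q
f = -47049 (f = 9 - 1*47058 = 9 - 47058 = -47049)
c(w(-9))/f - 32220/(-31483) = (-18/(-9))**2/(-47049) - 32220/(-31483) = (-18*(-1/9))**2*(-1/47049) - 32220*(-1/31483) = 2**2*(-1/47049) + 32220/31483 = 4*(-1/47049) + 32220/31483 = -4/47049 + 32220/31483 = 1515792848/1481243667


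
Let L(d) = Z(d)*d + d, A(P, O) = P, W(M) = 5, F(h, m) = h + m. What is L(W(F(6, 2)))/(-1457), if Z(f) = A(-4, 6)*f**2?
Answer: 495/1457 ≈ 0.33974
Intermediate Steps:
Z(f) = -4*f**2
L(d) = d - 4*d**3 (L(d) = (-4*d**2)*d + d = -4*d**3 + d = d - 4*d**3)
L(W(F(6, 2)))/(-1457) = (5 - 4*5**3)/(-1457) = (5 - 4*125)*(-1/1457) = (5 - 500)*(-1/1457) = -495*(-1/1457) = 495/1457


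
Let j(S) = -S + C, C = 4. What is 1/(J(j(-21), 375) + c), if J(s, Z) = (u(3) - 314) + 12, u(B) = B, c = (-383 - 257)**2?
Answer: 1/409301 ≈ 2.4432e-6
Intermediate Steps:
j(S) = 4 - S (j(S) = -S + 4 = 4 - S)
c = 409600 (c = (-640)**2 = 409600)
J(s, Z) = -299 (J(s, Z) = (3 - 314) + 12 = -311 + 12 = -299)
1/(J(j(-21), 375) + c) = 1/(-299 + 409600) = 1/409301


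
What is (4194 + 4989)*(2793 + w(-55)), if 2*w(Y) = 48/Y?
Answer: 1410426153/55 ≈ 2.5644e+7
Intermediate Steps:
w(Y) = 24/Y (w(Y) = (48/Y)/2 = 24/Y)
(4194 + 4989)*(2793 + w(-55)) = (4194 + 4989)*(2793 + 24/(-55)) = 9183*(2793 + 24*(-1/55)) = 9183*(2793 - 24/55) = 9183*(153591/55) = 1410426153/55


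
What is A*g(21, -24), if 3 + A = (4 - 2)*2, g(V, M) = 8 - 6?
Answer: 2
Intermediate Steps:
g(V, M) = 2
A = 1 (A = -3 + (4 - 2)*2 = -3 + 2*2 = -3 + 4 = 1)
A*g(21, -24) = 1*2 = 2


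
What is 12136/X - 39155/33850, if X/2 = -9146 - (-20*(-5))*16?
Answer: -62616143/36375210 ≈ -1.7214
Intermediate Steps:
X = -21492 (X = 2*(-9146 - (-20*(-5))*16) = 2*(-9146 - 100*16) = 2*(-9146 - 1*1600) = 2*(-9146 - 1600) = 2*(-10746) = -21492)
12136/X - 39155/33850 = 12136/(-21492) - 39155/33850 = 12136*(-1/21492) - 39155*1/33850 = -3034/5373 - 7831/6770 = -62616143/36375210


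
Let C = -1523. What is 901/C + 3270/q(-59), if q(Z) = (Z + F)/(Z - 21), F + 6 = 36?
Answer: 398390671/44167 ≈ 9020.1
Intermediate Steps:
F = 30 (F = -6 + 36 = 30)
q(Z) = (30 + Z)/(-21 + Z) (q(Z) = (Z + 30)/(Z - 21) = (30 + Z)/(-21 + Z))
901/C + 3270/q(-59) = 901/(-1523) + 3270/(((30 - 59)/(-21 - 59))) = 901*(-1/1523) + 3270/((-29/(-80))) = -901/1523 + 3270/((-1/80*(-29))) = -901/1523 + 3270/(29/80) = -901/1523 + 3270*(80/29) = -901/1523 + 261600/29 = 398390671/44167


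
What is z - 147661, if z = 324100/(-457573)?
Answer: -67566010853/457573 ≈ -1.4766e+5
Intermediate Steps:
z = -324100/457573 (z = 324100*(-1/457573) = -324100/457573 ≈ -0.70830)
z - 147661 = -324100/457573 - 147661 = -67566010853/457573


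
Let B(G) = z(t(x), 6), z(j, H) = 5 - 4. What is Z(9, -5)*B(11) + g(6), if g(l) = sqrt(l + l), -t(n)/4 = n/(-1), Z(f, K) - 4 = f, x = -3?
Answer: 13 + 2*sqrt(3) ≈ 16.464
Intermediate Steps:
Z(f, K) = 4 + f
t(n) = 4*n (t(n) = -4*n/(-1) = -4*n*(-1) = -(-4)*n = 4*n)
z(j, H) = 1
B(G) = 1
g(l) = sqrt(2)*sqrt(l) (g(l) = sqrt(2*l) = sqrt(2)*sqrt(l))
Z(9, -5)*B(11) + g(6) = (4 + 9)*1 + sqrt(2)*sqrt(6) = 13*1 + 2*sqrt(3) = 13 + 2*sqrt(3)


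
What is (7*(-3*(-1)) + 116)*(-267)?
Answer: -36579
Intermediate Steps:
(7*(-3*(-1)) + 116)*(-267) = (7*3 + 116)*(-267) = (21 + 116)*(-267) = 137*(-267) = -36579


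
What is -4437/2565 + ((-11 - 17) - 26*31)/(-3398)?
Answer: -718762/484215 ≈ -1.4844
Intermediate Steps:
-4437/2565 + ((-11 - 17) - 26*31)/(-3398) = -4437*1/2565 + (-28 - 806)*(-1/3398) = -493/285 - 834*(-1/3398) = -493/285 + 417/1699 = -718762/484215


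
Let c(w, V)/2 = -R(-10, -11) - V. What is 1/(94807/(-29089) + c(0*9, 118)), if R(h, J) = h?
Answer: -29089/6378031 ≈ -0.0045608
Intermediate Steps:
c(w, V) = 20 - 2*V (c(w, V) = 2*(-1*(-10) - V) = 2*(10 - V) = 20 - 2*V)
1/(94807/(-29089) + c(0*9, 118)) = 1/(94807/(-29089) + (20 - 2*118)) = 1/(94807*(-1/29089) + (20 - 236)) = 1/(-94807/29089 - 216) = 1/(-6378031/29089) = -29089/6378031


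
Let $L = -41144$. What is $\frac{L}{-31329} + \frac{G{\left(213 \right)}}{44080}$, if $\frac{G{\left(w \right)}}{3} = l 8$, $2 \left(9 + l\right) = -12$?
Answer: $\frac{45058727}{34524558} \approx 1.3051$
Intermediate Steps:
$l = -15$ ($l = -9 + \frac{1}{2} \left(-12\right) = -9 - 6 = -15$)
$G{\left(w \right)} = -360$ ($G{\left(w \right)} = 3 \left(\left(-15\right) 8\right) = 3 \left(-120\right) = -360$)
$\frac{L}{-31329} + \frac{G{\left(213 \right)}}{44080} = - \frac{41144}{-31329} - \frac{360}{44080} = \left(-41144\right) \left(- \frac{1}{31329}\right) - \frac{9}{1102} = \frac{41144}{31329} - \frac{9}{1102} = \frac{45058727}{34524558}$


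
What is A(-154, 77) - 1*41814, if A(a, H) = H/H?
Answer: -41813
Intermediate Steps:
A(a, H) = 1
A(-154, 77) - 1*41814 = 1 - 1*41814 = 1 - 41814 = -41813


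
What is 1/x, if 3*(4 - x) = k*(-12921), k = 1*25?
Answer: 1/107679 ≈ 9.2869e-6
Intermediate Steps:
k = 25
x = 107679 (x = 4 - 25*(-12921)/3 = 4 - ⅓*(-323025) = 4 + 107675 = 107679)
1/x = 1/107679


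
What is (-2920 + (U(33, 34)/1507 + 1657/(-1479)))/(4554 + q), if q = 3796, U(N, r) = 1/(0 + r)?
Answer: -13021495631/37221845100 ≈ -0.34983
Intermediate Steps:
U(N, r) = 1/r
(-2920 + (U(33, 34)/1507 + 1657/(-1479)))/(4554 + q) = (-2920 + (1/(34*1507) + 1657/(-1479)))/(4554 + 3796) = (-2920 + ((1/34)*(1/1507) + 1657*(-1/1479)))/8350 = (-2920 + (1/51238 - 1657/1479))*(1/8350) = (-2920 - 4994111/4457706)*(1/8350) = -13021495631/4457706*1/8350 = -13021495631/37221845100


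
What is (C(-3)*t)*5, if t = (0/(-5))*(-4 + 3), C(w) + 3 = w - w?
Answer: 0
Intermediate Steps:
C(w) = -3 (C(w) = -3 + (w - w) = -3 + 0 = -3)
t = 0 (t = (0*(-⅕))*(-1) = 0*(-1) = 0)
(C(-3)*t)*5 = -3*0*5 = 0*5 = 0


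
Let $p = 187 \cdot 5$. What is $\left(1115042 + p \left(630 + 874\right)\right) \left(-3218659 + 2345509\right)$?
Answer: $-2201457378300$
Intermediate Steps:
$p = 935$
$\left(1115042 + p \left(630 + 874\right)\right) \left(-3218659 + 2345509\right) = \left(1115042 + 935 \left(630 + 874\right)\right) \left(-3218659 + 2345509\right) = \left(1115042 + 935 \cdot 1504\right) \left(-873150\right) = \left(1115042 + 1406240\right) \left(-873150\right) = 2521282 \left(-873150\right) = -2201457378300$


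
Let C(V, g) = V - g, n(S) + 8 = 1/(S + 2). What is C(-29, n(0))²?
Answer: 1849/4 ≈ 462.25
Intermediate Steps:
n(S) = -8 + 1/(2 + S) (n(S) = -8 + 1/(S + 2) = -8 + 1/(2 + S))
C(-29, n(0))² = (-29 - (-15 - 8*0)/(2 + 0))² = (-29 - (-15 + 0)/2)² = (-29 - (-15)/2)² = (-29 - 1*(-15/2))² = (-29 + 15/2)² = (-43/2)² = 1849/4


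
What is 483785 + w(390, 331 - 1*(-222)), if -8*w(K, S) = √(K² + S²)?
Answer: 483785 - √457909/8 ≈ 4.8370e+5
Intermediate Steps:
w(K, S) = -√(K² + S²)/8
483785 + w(390, 331 - 1*(-222)) = 483785 - √(390² + (331 - 1*(-222))²)/8 = 483785 - √(152100 + (331 + 222)²)/8 = 483785 - √(152100 + 553²)/8 = 483785 - √(152100 + 305809)/8 = 483785 - √457909/8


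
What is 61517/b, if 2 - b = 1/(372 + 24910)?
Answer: 1555272794/50563 ≈ 30759.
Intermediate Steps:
b = 50563/25282 (b = 2 - 1/(372 + 24910) = 2 - 1/25282 = 50563/25282 ≈ 2.0000)
61517/b = 61517/(50563/25282) = 61517*(25282/50563) = 1555272794/50563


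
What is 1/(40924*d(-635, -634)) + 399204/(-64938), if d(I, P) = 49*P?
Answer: -84587667176279/13759766761832 ≈ -6.1475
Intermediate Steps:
1/(40924*d(-635, -634)) + 399204/(-64938) = 1/(40924*((49*(-634)))) + 399204/(-64938) = (1/40924)/(-31066) + 399204*(-1/64938) = (1/40924)*(-1/31066) - 66534/10823 = -1/1271344984 - 66534/10823 = -84587667176279/13759766761832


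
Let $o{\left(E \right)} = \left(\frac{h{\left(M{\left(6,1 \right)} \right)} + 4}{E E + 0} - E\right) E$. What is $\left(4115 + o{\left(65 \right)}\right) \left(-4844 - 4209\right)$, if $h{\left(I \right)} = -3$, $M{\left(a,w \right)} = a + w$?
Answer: $\frac{64719897}{65} \approx 9.9569 \cdot 10^{5}$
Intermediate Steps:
$o{\left(E \right)} = E \left(\frac{1}{E^{2}} - E\right)$ ($o{\left(E \right)} = \left(\frac{-3 + 4}{E E + 0} - E\right) E = \left(1 \frac{1}{E^{2} + 0} - E\right) E = \left(1 \frac{1}{E^{2}} - E\right) E = \left(\frac{1}{E^{2}} - E\right) E = E \left(\frac{1}{E^{2}} - E\right)$)
$\left(4115 + o{\left(65 \right)}\right) \left(-4844 - 4209\right) = \left(4115 + \frac{1 - 65^{3}}{65}\right) \left(-4844 - 4209\right) = \left(4115 + \frac{1 - 274625}{65}\right) \left(-9053\right) = \left(4115 + \frac{1}{65} \left(-274624\right)\right) \left(-9053\right) = \left(4115 - \frac{274624}{65}\right) \left(-9053\right) = \left(- \frac{7149}{65}\right) \left(-9053\right) = \frac{64719897}{65}$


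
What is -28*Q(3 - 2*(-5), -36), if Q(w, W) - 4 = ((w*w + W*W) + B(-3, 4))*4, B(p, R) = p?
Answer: -163856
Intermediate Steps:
Q(w, W) = -8 + 4*W² + 4*w² (Q(w, W) = 4 + ((w*w + W*W) - 3)*4 = 4 + ((w² + W²) - 3)*4 = 4 + ((W² + w²) - 3)*4 = 4 + (-3 + W² + w²)*4 = 4 + (-12 + 4*W² + 4*w²) = -8 + 4*W² + 4*w²)
-28*Q(3 - 2*(-5), -36) = -28*(-8 + 4*(-36)² + 4*(3 - 2*(-5))²) = -28*(-8 + 4*1296 + 4*(3 + 10)²) = -28*(-8 + 5184 + 4*13²) = -28*(-8 + 5184 + 4*169) = -28*(-8 + 5184 + 676) = -28*5852 = -163856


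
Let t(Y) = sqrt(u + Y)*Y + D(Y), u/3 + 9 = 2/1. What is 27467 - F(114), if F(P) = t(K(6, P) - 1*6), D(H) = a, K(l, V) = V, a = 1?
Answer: 27466 - 108*sqrt(87) ≈ 26459.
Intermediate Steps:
D(H) = 1
u = -21 (u = -27 + 3*(2/1) = -27 + 3*(2*1) = -27 + 3*2 = -27 + 6 = -21)
t(Y) = 1 + Y*sqrt(-21 + Y) (t(Y) = sqrt(-21 + Y)*Y + 1 = Y*sqrt(-21 + Y) + 1 = 1 + Y*sqrt(-21 + Y))
F(P) = 1 + sqrt(-27 + P)*(-6 + P) (F(P) = 1 + (P - 1*6)*sqrt(-21 + (P - 1*6)) = 1 + (P - 6)*sqrt(-21 + (P - 6)) = 1 + (-6 + P)*sqrt(-21 + (-6 + P)) = 1 + (-6 + P)*sqrt(-27 + P) = 1 + sqrt(-27 + P)*(-6 + P))
27467 - F(114) = 27467 - (1 + sqrt(-27 + 114)*(-6 + 114)) = 27467 - (1 + sqrt(87)*108) = 27467 - (1 + 108*sqrt(87)) = 27467 + (-1 - 108*sqrt(87)) = 27466 - 108*sqrt(87)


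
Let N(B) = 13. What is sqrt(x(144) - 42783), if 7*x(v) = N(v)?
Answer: 26*I*sqrt(3101)/7 ≈ 206.84*I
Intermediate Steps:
x(v) = 13/7 (x(v) = (1/7)*13 = 13/7)
sqrt(x(144) - 42783) = sqrt(13/7 - 42783) = sqrt(-299468/7) = 26*I*sqrt(3101)/7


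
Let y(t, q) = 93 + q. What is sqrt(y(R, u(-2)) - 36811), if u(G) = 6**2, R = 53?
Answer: I*sqrt(36682) ≈ 191.53*I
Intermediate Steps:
u(G) = 36
sqrt(y(R, u(-2)) - 36811) = sqrt((93 + 36) - 36811) = sqrt(129 - 36811) = sqrt(-36682) = I*sqrt(36682)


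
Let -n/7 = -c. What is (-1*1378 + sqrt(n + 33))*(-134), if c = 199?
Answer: 184652 - 134*sqrt(1426) ≈ 1.7959e+5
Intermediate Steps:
n = 1393 (n = -(-7)*199 = -7*(-199) = 1393)
(-1*1378 + sqrt(n + 33))*(-134) = (-1*1378 + sqrt(1393 + 33))*(-134) = (-1378 + sqrt(1426))*(-134) = 184652 - 134*sqrt(1426)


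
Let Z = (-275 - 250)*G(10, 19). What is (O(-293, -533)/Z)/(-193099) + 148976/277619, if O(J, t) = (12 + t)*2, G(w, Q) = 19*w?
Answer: 1434759796982501/2673696570139875 ≈ 0.53662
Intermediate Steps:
O(J, t) = 24 + 2*t
Z = -99750 (Z = (-275 - 250)*(19*10) = -525*190 = -99750)
(O(-293, -533)/Z)/(-193099) + 148976/277619 = ((24 + 2*(-533))/(-99750))/(-193099) + 148976/277619 = ((24 - 1066)*(-1/99750))*(-1/193099) + 148976*(1/277619) = -1042*(-1/99750)*(-1/193099) + 148976/277619 = (521/49875)*(-1/193099) + 148976/277619 = -521/9630812625 + 148976/277619 = 1434759796982501/2673696570139875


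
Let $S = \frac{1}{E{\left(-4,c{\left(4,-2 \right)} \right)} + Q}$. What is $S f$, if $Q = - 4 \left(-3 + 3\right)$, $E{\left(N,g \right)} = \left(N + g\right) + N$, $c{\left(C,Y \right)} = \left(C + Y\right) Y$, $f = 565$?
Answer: $- \frac{565}{12} \approx -47.083$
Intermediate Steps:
$c{\left(C,Y \right)} = Y \left(C + Y\right)$
$E{\left(N,g \right)} = g + 2 N$
$Q = 0$ ($Q = \left(-4\right) 0 = 0$)
$S = - \frac{1}{12}$ ($S = \frac{1}{\left(- 2 \left(4 - 2\right) + 2 \left(-4\right)\right) + 0} = \frac{1}{\left(\left(-2\right) 2 - 8\right) + 0} = \frac{1}{\left(-4 - 8\right) + 0} = \frac{1}{-12 + 0} = \frac{1}{-12} = - \frac{1}{12} \approx -0.083333$)
$S f = \left(- \frac{1}{12}\right) 565 = - \frac{565}{12}$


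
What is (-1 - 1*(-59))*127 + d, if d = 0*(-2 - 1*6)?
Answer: 7366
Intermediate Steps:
d = 0 (d = 0*(-2 - 6) = 0*(-8) = 0)
(-1 - 1*(-59))*127 + d = (-1 - 1*(-59))*127 + 0 = (-1 + 59)*127 + 0 = 58*127 + 0 = 7366 + 0 = 7366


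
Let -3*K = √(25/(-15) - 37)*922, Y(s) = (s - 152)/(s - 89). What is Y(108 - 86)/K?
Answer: 195*I*√87/1791446 ≈ 0.0010153*I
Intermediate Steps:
Y(s) = (-152 + s)/(-89 + s)
K = -1844*I*√87/9 (K = -√(25/(-15) - 37)*922/3 = -√(25*(-1/15) - 37)*922/3 = -√(-5/3 - 37)*922/3 = -√(-116/3)*922/3 = -2*I*√87/3*922/3 = -1844*I*√87/9 ≈ -1911.1*I)
Y(108 - 86)/K = ((-152 + (108 - 86))/(-89 + (108 - 86)))/((-1844*I*√87/9)) = ((-152 + 22)/(-89 + 22))*(3*I*√87/53476) = (-130/(-67))*(3*I*√87/53476) = (-1/67*(-130))*(3*I*√87/53476) = 130*(3*I*√87/53476)/67 = 195*I*√87/1791446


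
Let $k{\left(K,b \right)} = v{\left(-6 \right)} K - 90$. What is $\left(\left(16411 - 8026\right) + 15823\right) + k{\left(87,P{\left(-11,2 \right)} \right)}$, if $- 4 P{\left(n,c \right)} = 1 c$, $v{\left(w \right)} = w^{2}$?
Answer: $27250$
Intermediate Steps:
$P{\left(n,c \right)} = - \frac{c}{4}$ ($P{\left(n,c \right)} = - \frac{1 c}{4} = - \frac{c}{4}$)
$k{\left(K,b \right)} = -90 + 36 K$ ($k{\left(K,b \right)} = \left(-6\right)^{2} K - 90 = 36 K - 90 = -90 + 36 K$)
$\left(\left(16411 - 8026\right) + 15823\right) + k{\left(87,P{\left(-11,2 \right)} \right)} = \left(\left(16411 - 8026\right) + 15823\right) + \left(-90 + 36 \cdot 87\right) = \left(8385 + 15823\right) + \left(-90 + 3132\right) = 24208 + 3042 = 27250$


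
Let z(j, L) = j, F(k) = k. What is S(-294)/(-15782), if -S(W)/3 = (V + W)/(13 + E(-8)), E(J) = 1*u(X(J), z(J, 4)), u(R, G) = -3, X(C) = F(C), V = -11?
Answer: -183/31564 ≈ -0.0057977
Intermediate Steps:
X(C) = C
E(J) = -3 (E(J) = 1*(-3) = -3)
S(W) = 33/10 - 3*W/10 (S(W) = -3*(-11 + W)/(13 - 3) = -3*(-11 + W)/10 = -3*(-11/10 + W/10) = 33/10 - 3*W/10)
S(-294)/(-15782) = (33/10 - 3/10*(-294))/(-15782) = (33/10 + 441/5)*(-1/15782) = (183/2)*(-1/15782) = -183/31564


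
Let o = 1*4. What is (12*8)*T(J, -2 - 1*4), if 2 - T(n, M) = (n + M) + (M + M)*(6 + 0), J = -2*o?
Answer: 8448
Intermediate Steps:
o = 4
J = -8 (J = -2*4 = -8)
T(n, M) = 2 - n - 13*M (T(n, M) = 2 - ((n + M) + (M + M)*(6 + 0)) = 2 - ((M + n) + (2*M)*6) = 2 - ((M + n) + 12*M) = 2 - (n + 13*M) = 2 + (-n - 13*M) = 2 - n - 13*M)
(12*8)*T(J, -2 - 1*4) = (12*8)*(2 - 1*(-8) - 13*(-2 - 1*4)) = 96*(2 + 8 - 13*(-2 - 4)) = 96*(2 + 8 - 13*(-6)) = 96*(2 + 8 + 78) = 96*88 = 8448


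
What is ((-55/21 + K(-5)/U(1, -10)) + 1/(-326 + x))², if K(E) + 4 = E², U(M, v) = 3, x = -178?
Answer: 4870849/254016 ≈ 19.175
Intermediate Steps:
K(E) = -4 + E²
((-55/21 + K(-5)/U(1, -10)) + 1/(-326 + x))² = ((-55/21 + (-4 + (-5)²)/3) + 1/(-326 - 178))² = ((-55*1/21 + (-4 + 25)*(⅓)) + 1/(-504))² = ((-55/21 + 21*(⅓)) - 1/504)² = ((-55/21 + 7) - 1/504)² = (92/21 - 1/504)² = (2207/504)² = 4870849/254016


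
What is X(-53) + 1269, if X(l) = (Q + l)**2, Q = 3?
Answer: 3769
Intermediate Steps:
X(l) = (3 + l)**2
X(-53) + 1269 = (3 - 53)**2 + 1269 = (-50)**2 + 1269 = 2500 + 1269 = 3769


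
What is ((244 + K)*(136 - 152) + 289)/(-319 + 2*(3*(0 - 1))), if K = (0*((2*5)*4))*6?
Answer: 723/65 ≈ 11.123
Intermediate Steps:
K = 0 (K = (0*(10*4))*6 = (0*40)*6 = 0*6 = 0)
((244 + K)*(136 - 152) + 289)/(-319 + 2*(3*(0 - 1))) = ((244 + 0)*(136 - 152) + 289)/(-319 + 2*(3*(0 - 1))) = (244*(-16) + 289)/(-319 + 2*(3*(-1))) = (-3904 + 289)/(-319 + 2*(-3)) = -3615/(-319 - 6) = -3615/(-325) = -3615*(-1/325) = 723/65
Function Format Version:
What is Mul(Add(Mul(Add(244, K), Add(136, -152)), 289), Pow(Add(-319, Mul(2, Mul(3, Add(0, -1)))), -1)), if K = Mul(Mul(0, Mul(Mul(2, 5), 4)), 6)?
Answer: Rational(723, 65) ≈ 11.123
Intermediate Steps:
K = 0 (K = Mul(Mul(0, Mul(10, 4)), 6) = Mul(Mul(0, 40), 6) = Mul(0, 6) = 0)
Mul(Add(Mul(Add(244, K), Add(136, -152)), 289), Pow(Add(-319, Mul(2, Mul(3, Add(0, -1)))), -1)) = Mul(Add(Mul(Add(244, 0), Add(136, -152)), 289), Pow(Add(-319, Mul(2, Mul(3, Add(0, -1)))), -1)) = Mul(Add(Mul(244, -16), 289), Pow(Add(-319, Mul(2, Mul(3, -1))), -1)) = Mul(Add(-3904, 289), Pow(Add(-319, Mul(2, -3)), -1)) = Mul(-3615, Pow(Add(-319, -6), -1)) = Mul(-3615, Pow(-325, -1)) = Mul(-3615, Rational(-1, 325)) = Rational(723, 65)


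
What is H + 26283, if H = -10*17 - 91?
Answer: 26022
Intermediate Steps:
H = -261 (H = -170 - 91 = -261)
H + 26283 = -261 + 26283 = 26022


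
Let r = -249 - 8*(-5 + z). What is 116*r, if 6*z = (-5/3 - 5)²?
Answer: -840188/27 ≈ -31118.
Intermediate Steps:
z = 200/27 (z = (-5/3 - 5)²/6 = (-20/3)²/6 = (⅙)*(400/9) = 200/27 ≈ 7.4074)
r = -7243/27 (r = -249 - 8*(-5 + 200/27) = -249 - 8*65/27 = -249 - 1*520/27 = -249 - 520/27 = -7243/27 ≈ -268.26)
116*r = 116*(-7243/27) = -840188/27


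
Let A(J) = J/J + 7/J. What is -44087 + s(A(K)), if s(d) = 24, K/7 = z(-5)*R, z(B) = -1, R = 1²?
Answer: -44063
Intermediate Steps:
R = 1
K = -7 (K = 7*(-1*1) = 7*(-1) = -7)
A(J) = 1 + 7/J
-44087 + s(A(K)) = -44087 + 24 = -44063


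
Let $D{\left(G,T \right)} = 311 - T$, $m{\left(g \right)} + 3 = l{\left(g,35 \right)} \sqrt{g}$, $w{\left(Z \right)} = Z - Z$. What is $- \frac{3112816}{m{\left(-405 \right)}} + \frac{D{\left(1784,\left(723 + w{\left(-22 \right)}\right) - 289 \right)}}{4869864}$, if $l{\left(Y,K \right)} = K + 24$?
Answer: $\frac{120308990275}{18162969432} + \frac{13118296 i \sqrt{5}}{11189} \approx 6.6239 + 2621.6 i$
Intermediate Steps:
$l{\left(Y,K \right)} = 24 + K$
$w{\left(Z \right)} = 0$
$m{\left(g \right)} = -3 + 59 \sqrt{g}$ ($m{\left(g \right)} = -3 + \left(24 + 35\right) \sqrt{g} = -3 + 59 \sqrt{g}$)
$- \frac{3112816}{m{\left(-405 \right)}} + \frac{D{\left(1784,\left(723 + w{\left(-22 \right)}\right) - 289 \right)}}{4869864} = - \frac{3112816}{-3 + 59 \sqrt{-405}} + \frac{311 - \left(\left(723 + 0\right) - 289\right)}{4869864} = - \frac{3112816}{-3 + 59 \cdot 9 i \sqrt{5}} + \left(311 - \left(723 - 289\right)\right) \frac{1}{4869864} = - \frac{3112816}{-3 + 531 i \sqrt{5}} + \left(311 - 434\right) \frac{1}{4869864} = - \frac{3112816}{-3 + 531 i \sqrt{5}} - \frac{41}{1623288} = - \frac{41}{1623288} - \frac{3112816}{-3 + 531 i \sqrt{5}}$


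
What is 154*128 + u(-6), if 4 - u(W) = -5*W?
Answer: 19686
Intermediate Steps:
u(W) = 4 + 5*W (u(W) = 4 - (-5)*W = 4 + 5*W)
154*128 + u(-6) = 154*128 + (4 + 5*(-6)) = 19712 + (4 - 30) = 19712 - 26 = 19686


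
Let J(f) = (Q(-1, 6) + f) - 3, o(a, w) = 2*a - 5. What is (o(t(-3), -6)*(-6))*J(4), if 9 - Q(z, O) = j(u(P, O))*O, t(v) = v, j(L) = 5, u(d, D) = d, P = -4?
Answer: -1320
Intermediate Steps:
Q(z, O) = 9 - 5*O
o(a, w) = -5 + 2*a
J(f) = -24 + f (J(f) = ((9 - 5*6) + f) - 3 = ((9 - 30) + f) - 3 = (-21 + f) - 3 = -24 + f)
(o(t(-3), -6)*(-6))*J(4) = ((-5 + 2*(-3))*(-6))*(-24 + 4) = ((-5 - 6)*(-6))*(-20) = -11*(-6)*(-20) = 66*(-20) = -1320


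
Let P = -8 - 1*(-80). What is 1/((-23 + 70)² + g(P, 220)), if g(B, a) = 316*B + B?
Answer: 1/25033 ≈ 3.9947e-5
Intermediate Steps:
P = 72 (P = -8 + 80 = 72)
g(B, a) = 317*B
1/((-23 + 70)² + g(P, 220)) = 1/((-23 + 70)² + 317*72) = 1/(47² + 22824) = 1/(2209 + 22824) = 1/25033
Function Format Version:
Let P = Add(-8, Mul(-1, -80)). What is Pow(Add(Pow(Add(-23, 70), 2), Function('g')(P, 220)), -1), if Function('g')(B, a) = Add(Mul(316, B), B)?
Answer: Rational(1, 25033) ≈ 3.9947e-5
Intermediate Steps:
P = 72 (P = Add(-8, 80) = 72)
Function('g')(B, a) = Mul(317, B)
Pow(Add(Pow(Add(-23, 70), 2), Function('g')(P, 220)), -1) = Pow(Add(Pow(Add(-23, 70), 2), Mul(317, 72)), -1) = Pow(Add(Pow(47, 2), 22824), -1) = Pow(Add(2209, 22824), -1) = Pow(25033, -1) = Rational(1, 25033)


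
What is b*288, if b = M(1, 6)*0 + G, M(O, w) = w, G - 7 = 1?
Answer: 2304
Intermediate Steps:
G = 8 (G = 7 + 1 = 8)
b = 8 (b = 6*0 + 8 = 0 + 8 = 8)
b*288 = 8*288 = 2304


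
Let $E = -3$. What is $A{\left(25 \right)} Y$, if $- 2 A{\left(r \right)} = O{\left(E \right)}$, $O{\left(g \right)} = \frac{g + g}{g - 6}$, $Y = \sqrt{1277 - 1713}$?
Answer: $- \frac{2 i \sqrt{109}}{3} \approx - 6.9602 i$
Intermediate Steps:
$Y = 2 i \sqrt{109}$ ($Y = \sqrt{-436} = 2 i \sqrt{109} \approx 20.881 i$)
$O{\left(g \right)} = \frac{2 g}{-6 + g}$
$A{\left(r \right)} = - \frac{1}{3}$ ($A{\left(r \right)} = - \frac{2 \left(-3\right) \frac{1}{-6 - 3}}{2} = - \frac{2 \left(-3\right) \frac{1}{-9}}{2} = - \frac{2 \left(-3\right) \left(- \frac{1}{9}\right)}{2} = \left(- \frac{1}{2}\right) \frac{2}{3} = - \frac{1}{3}$)
$A{\left(25 \right)} Y = - \frac{2 i \sqrt{109}}{3}$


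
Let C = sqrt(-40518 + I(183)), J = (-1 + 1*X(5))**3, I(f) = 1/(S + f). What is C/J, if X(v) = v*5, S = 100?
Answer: I*sqrt(3245045819)/3912192 ≈ 0.014561*I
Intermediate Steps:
I(f) = 1/(100 + f)
X(v) = 5*v
J = 13824 (J = (-1 + 1*(5*5))**3 = (-1 + 1*25)**3 = (-1 + 25)**3 = 24**3 = 13824)
C = I*sqrt(3245045819)/283 (C = sqrt(-40518 + 1/(100 + 183)) = sqrt(-40518 + 1/283) = sqrt(-11466593/283) = I*sqrt(3245045819)/283 ≈ 201.29*I)
C/J = (I*sqrt(3245045819)/283)/13824 = (I*sqrt(3245045819)/283)*(1/13824) = I*sqrt(3245045819)/3912192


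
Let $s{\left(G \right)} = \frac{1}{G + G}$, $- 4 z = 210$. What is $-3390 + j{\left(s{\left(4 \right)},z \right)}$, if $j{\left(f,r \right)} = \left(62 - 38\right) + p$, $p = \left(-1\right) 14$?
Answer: $-3380$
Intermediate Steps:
$z = - \frac{105}{2}$ ($z = \left(- \frac{1}{4}\right) 210 = - \frac{105}{2} \approx -52.5$)
$s{\left(G \right)} = \frac{1}{2 G}$
$p = -14$
$j{\left(f,r \right)} = 10$ ($j{\left(f,r \right)} = \left(62 - 38\right) - 14 = 24 - 14 = 10$)
$-3390 + j{\left(s{\left(4 \right)},z \right)} = -3390 + 10 = -3380$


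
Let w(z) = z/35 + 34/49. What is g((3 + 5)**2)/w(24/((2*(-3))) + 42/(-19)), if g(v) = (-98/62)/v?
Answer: -228095/4769536 ≈ -0.047823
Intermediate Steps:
g(v) = -49/(31*v) (g(v) = (-98*1/62)/v = -49/(31*v))
w(z) = 34/49 + z/35 (w(z) = z*(1/35) + 34*(1/49) = z/35 + 34/49 = 34/49 + z/35)
g((3 + 5)**2)/w(24/((2*(-3))) + 42/(-19)) = (-49/(31*(3 + 5)**2))/(34/49 + (24/((2*(-3))) + 42/(-19))/35) = (-49/(31*(8**2)))/(34/49 + (24/(-6) + 42*(-1/19))/35) = (-49/31/64)/(34/49 + (24*(-1/6) - 42/19)/35) = (-49/31*1/64)/(34/49 + (-4 - 42/19)/35) = -49/(1984*(34/49 + (1/35)*(-118/19))) = -49/(1984*(34/49 - 118/665)) = -49/(1984*2404/4655) = -49/1984*4655/2404 = -228095/4769536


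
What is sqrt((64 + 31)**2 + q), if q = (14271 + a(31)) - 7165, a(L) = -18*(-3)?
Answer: sqrt(16185) ≈ 127.22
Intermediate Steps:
a(L) = 54
q = 7160 (q = (14271 + 54) - 7165 = 14325 - 7165 = 7160)
sqrt((64 + 31)**2 + q) = sqrt((64 + 31)**2 + 7160) = sqrt(95**2 + 7160) = sqrt(9025 + 7160) = sqrt(16185)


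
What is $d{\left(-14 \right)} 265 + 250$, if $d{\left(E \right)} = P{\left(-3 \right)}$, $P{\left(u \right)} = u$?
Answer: $-545$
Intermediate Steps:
$d{\left(E \right)} = -3$
$d{\left(-14 \right)} 265 + 250 = \left(-3\right) 265 + 250 = -795 + 250 = -545$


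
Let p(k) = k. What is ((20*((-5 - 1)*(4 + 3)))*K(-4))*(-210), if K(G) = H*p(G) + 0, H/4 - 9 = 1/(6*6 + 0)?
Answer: -25480000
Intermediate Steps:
H = 325/9 (H = 36 + 4/(6*6 + 0) = 36 + 4/(36 + 0) = 36 + 4/36 = 36 + 4*(1/36) = 36 + ⅑ = 325/9 ≈ 36.111)
K(G) = 325*G/9 (K(G) = 325*G/9 + 0 = 325*G/9)
((20*((-5 - 1)*(4 + 3)))*K(-4))*(-210) = ((20*((-5 - 1)*(4 + 3)))*((325/9)*(-4)))*(-210) = ((20*(-6*7))*(-1300/9))*(-210) = ((20*(-42))*(-1300/9))*(-210) = -840*(-1300/9)*(-210) = (364000/3)*(-210) = -25480000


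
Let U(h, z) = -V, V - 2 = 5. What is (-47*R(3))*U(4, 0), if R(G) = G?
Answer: 987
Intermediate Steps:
V = 7 (V = 2 + 5 = 7)
U(h, z) = -7 (U(h, z) = -1*7 = -7)
(-47*R(3))*U(4, 0) = -47*3*(-7) = -141*(-7) = 987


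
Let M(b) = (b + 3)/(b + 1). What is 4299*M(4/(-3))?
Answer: -21495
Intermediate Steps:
M(b) = (3 + b)/(1 + b)
4299*M(4/(-3)) = 4299*((3 + 4/(-3))/(1 + 4/(-3))) = 4299*((3 + 4*(-1/3))/(1 + 4*(-1/3))) = 4299*((3 - 4/3)/(1 - 4/3)) = 4299*((5/3)/(-1/3)) = 4299*(-3*5/3) = 4299*(-5) = -21495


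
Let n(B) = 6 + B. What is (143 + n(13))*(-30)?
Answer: -4860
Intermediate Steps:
(143 + n(13))*(-30) = (143 + (6 + 13))*(-30) = (143 + 19)*(-30) = 162*(-30) = -4860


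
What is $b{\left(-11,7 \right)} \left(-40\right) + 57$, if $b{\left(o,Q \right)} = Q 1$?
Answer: $-223$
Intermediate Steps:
$b{\left(o,Q \right)} = Q$
$b{\left(-11,7 \right)} \left(-40\right) + 57 = 7 \left(-40\right) + 57 = -280 + 57 = -223$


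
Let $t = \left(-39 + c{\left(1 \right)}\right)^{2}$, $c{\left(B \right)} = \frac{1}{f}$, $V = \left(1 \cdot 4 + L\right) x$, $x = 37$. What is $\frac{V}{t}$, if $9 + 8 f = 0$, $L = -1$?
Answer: $\frac{8991}{128881} \approx 0.069762$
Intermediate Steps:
$f = - \frac{9}{8}$ ($f = - \frac{9}{8} + \frac{1}{8} \cdot 0 = - \frac{9}{8} + 0 = - \frac{9}{8} \approx -1.125$)
$V = 111$ ($V = \left(1 \cdot 4 - 1\right) 37 = \left(4 - 1\right) 37 = 3 \cdot 37 = 111$)
$c{\left(B \right)} = - \frac{8}{9}$ ($c{\left(B \right)} = \frac{1}{- \frac{9}{8}} = - \frac{8}{9}$)
$t = \frac{128881}{81}$ ($t = \left(-39 - \frac{8}{9}\right)^{2} = \left(- \frac{359}{9}\right)^{2} = \frac{128881}{81} \approx 1591.1$)
$\frac{V}{t} = \frac{111}{\frac{128881}{81}} = 111 \cdot \frac{81}{128881} = \frac{8991}{128881}$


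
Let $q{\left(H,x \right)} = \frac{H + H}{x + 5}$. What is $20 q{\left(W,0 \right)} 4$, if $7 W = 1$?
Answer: $\frac{32}{7} \approx 4.5714$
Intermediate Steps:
$W = \frac{1}{7}$ ($W = \frac{1}{7} \cdot 1 = \frac{1}{7} \approx 0.14286$)
$q{\left(H,x \right)} = \frac{2 H}{5 + x}$
$20 q{\left(W,0 \right)} 4 = 20 \cdot 2 \cdot \frac{1}{7} \frac{1}{5 + 0} \cdot 4 = 20 \cdot 2 \cdot \frac{1}{7} \cdot \frac{1}{5} \cdot 4 = 20 \cdot \frac{2}{35} \cdot 4 = \frac{8}{7} \cdot 4 = \frac{32}{7}$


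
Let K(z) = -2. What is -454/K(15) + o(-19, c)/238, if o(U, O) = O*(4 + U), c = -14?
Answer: 3874/17 ≈ 227.88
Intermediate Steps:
-454/K(15) + o(-19, c)/238 = -454/(-2) - 14*(4 - 19)/238 = -454*(-½) - 14*(-15)*(1/238) = 227 + 210*(1/238) = 227 + 15/17 = 3874/17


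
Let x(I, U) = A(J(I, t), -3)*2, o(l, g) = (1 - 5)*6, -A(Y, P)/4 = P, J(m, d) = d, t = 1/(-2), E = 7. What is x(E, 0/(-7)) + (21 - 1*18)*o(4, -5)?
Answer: -48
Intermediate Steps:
t = -1/2 ≈ -0.50000
A(Y, P) = -4*P
o(l, g) = -24 (o(l, g) = -4*6 = -24)
x(I, U) = 24 (x(I, U) = -4*(-3)*2 = 12*2 = 24)
x(E, 0/(-7)) + (21 - 1*18)*o(4, -5) = 24 + (21 - 1*18)*(-24) = 24 + (21 - 18)*(-24) = 24 + 3*(-24) = 24 - 72 = -48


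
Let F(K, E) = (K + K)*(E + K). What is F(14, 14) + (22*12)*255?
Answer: 68104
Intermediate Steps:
F(K, E) = 2*K*(E + K) (F(K, E) = (2*K)*(E + K) = 2*K*(E + K))
F(14, 14) + (22*12)*255 = 2*14*(14 + 14) + (22*12)*255 = 2*14*28 + 264*255 = 784 + 67320 = 68104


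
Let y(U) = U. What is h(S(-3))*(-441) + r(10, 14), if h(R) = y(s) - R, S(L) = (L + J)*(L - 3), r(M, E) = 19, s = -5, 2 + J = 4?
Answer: 4870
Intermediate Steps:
J = 2 (J = -2 + 4 = 2)
S(L) = (-3 + L)*(2 + L) (S(L) = (L + 2)*(L - 3) = (2 + L)*(-3 + L) = (-3 + L)*(2 + L))
h(R) = -5 - R
h(S(-3))*(-441) + r(10, 14) = (-5 - (-6 + (-3)**2 - 1*(-3)))*(-441) + 19 = (-5 - (-6 + 9 + 3))*(-441) + 19 = (-5 - 1*6)*(-441) + 19 = (-5 - 6)*(-441) + 19 = -11*(-441) + 19 = 4851 + 19 = 4870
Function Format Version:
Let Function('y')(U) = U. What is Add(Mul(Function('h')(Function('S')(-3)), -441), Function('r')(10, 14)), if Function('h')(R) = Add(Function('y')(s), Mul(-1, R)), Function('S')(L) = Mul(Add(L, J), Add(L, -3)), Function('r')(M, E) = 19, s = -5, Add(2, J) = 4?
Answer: 4870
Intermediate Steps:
J = 2 (J = Add(-2, 4) = 2)
Function('S')(L) = Mul(Add(-3, L), Add(2, L)) (Function('S')(L) = Mul(Add(L, 2), Add(L, -3)) = Mul(Add(2, L), Add(-3, L)) = Mul(Add(-3, L), Add(2, L)))
Function('h')(R) = Add(-5, Mul(-1, R))
Add(Mul(Function('h')(Function('S')(-3)), -441), Function('r')(10, 14)) = Add(Mul(Add(-5, Mul(-1, Add(-6, Pow(-3, 2), Mul(-1, -3)))), -441), 19) = Add(Mul(Add(-5, Mul(-1, Add(-6, 9, 3))), -441), 19) = Add(Mul(Add(-5, Mul(-1, 6)), -441), 19) = Add(Mul(Add(-5, -6), -441), 19) = Add(Mul(-11, -441), 19) = Add(4851, 19) = 4870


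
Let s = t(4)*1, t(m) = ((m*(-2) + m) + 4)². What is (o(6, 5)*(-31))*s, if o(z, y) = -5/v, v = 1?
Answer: 0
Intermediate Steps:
o(z, y) = -5 (o(z, y) = -5/1 = -5*1 = -5)
t(m) = (4 - m)² (t(m) = ((-2*m + m) + 4)² = (-m + 4)² = (4 - m)²)
s = 0 (s = (-4 + 4)²*1 = 0²*1 = 0*1 = 0)
(o(6, 5)*(-31))*s = -5*(-31)*0 = 155*0 = 0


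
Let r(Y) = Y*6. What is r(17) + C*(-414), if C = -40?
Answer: 16662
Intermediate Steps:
r(Y) = 6*Y
r(17) + C*(-414) = 6*17 - 40*(-414) = 102 + 16560 = 16662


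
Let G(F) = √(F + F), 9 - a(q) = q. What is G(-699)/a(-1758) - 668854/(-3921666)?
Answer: 334427/1960833 + I*√1398/1767 ≈ 0.17055 + 0.02116*I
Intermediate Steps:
a(q) = 9 - q
G(F) = √2*√F (G(F) = √(2*F) = √2*√F)
G(-699)/a(-1758) - 668854/(-3921666) = (√2*√(-699))/(9 - 1*(-1758)) - 668854/(-3921666) = (√2*(I*√699))/(9 + 1758) - 668854*(-1/3921666) = (I*√1398)/1767 + 334427/1960833 = (I*√1398)*(1/1767) + 334427/1960833 = I*√1398/1767 + 334427/1960833 = 334427/1960833 + I*√1398/1767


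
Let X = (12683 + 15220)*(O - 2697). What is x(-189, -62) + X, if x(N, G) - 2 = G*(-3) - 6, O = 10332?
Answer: 213039587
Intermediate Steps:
x(N, G) = -4 - 3*G (x(N, G) = 2 + (G*(-3) - 6) = 2 + (-3*G - 6) = 2 + (-6 - 3*G) = -4 - 3*G)
X = 213039405 (X = (12683 + 15220)*(10332 - 2697) = 27903*7635 = 213039405)
x(-189, -62) + X = (-4 - 3*(-62)) + 213039405 = (-4 + 186) + 213039405 = 182 + 213039405 = 213039587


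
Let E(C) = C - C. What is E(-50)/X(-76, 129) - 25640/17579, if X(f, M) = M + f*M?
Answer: -25640/17579 ≈ -1.4586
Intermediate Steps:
E(C) = 0
X(f, M) = M + M*f
E(-50)/X(-76, 129) - 25640/17579 = 0/((129*(1 - 76))) - 25640/17579 = 0/((129*(-75))) - 25640*1/17579 = 0/(-9675) - 25640/17579 = 0*(-1/9675) - 25640/17579 = 0 - 25640/17579 = -25640/17579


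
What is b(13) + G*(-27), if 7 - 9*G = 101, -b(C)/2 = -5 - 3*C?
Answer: 370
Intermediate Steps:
b(C) = 10 + 6*C (b(C) = -2*(-5 - 3*C) = 10 + 6*C)
G = -94/9 (G = 7/9 - ⅑*101 = 7/9 - 101/9 = -94/9 ≈ -10.444)
b(13) + G*(-27) = (10 + 6*13) - 94/9*(-27) = (10 + 78) + 282 = 88 + 282 = 370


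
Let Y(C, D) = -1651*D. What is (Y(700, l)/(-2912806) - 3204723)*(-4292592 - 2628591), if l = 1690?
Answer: 2484899978856620934/112031 ≈ 2.2180e+13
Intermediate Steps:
(Y(700, l)/(-2912806) - 3204723)*(-4292592 - 2628591) = (-1651*1690/(-2912806) - 3204723)*(-4292592 - 2628591) = (-2790190*(-1/2912806) - 3204723)*(-6921183) = (107315/112031 - 3204723)*(-6921183) = -359028215098/112031*(-6921183) = 2484899978856620934/112031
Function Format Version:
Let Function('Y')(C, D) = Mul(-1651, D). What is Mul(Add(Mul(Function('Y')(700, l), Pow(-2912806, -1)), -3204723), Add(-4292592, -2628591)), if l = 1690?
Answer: Rational(2484899978856620934, 112031) ≈ 2.2180e+13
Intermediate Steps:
Mul(Add(Mul(Function('Y')(700, l), Pow(-2912806, -1)), -3204723), Add(-4292592, -2628591)) = Mul(Add(Mul(Mul(-1651, 1690), Pow(-2912806, -1)), -3204723), Add(-4292592, -2628591)) = Mul(Add(Mul(-2790190, Rational(-1, 2912806)), -3204723), -6921183) = Mul(Add(Rational(107315, 112031), -3204723), -6921183) = Mul(Rational(-359028215098, 112031), -6921183) = Rational(2484899978856620934, 112031)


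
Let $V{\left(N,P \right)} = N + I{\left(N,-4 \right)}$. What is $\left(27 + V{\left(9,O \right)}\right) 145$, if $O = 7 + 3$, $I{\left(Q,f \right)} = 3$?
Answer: $5655$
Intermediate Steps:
$O = 10$
$V{\left(N,P \right)} = 3 + N$ ($V{\left(N,P \right)} = N + 3 = 3 + N$)
$\left(27 + V{\left(9,O \right)}\right) 145 = \left(27 + \left(3 + 9\right)\right) 145 = \left(27 + 12\right) 145 = 39 \cdot 145 = 5655$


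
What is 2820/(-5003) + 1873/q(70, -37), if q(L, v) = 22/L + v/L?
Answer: -131197126/15009 ≈ -8741.2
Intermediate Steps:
2820/(-5003) + 1873/q(70, -37) = 2820/(-5003) + 1873/(((22 - 37)/70)) = 2820*(-1/5003) + 1873/(((1/70)*(-15))) = -2820/5003 + 1873/(-3/14) = -2820/5003 + 1873*(-14/3) = -2820/5003 - 26222/3 = -131197126/15009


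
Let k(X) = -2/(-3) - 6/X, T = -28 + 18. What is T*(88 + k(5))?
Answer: -2624/3 ≈ -874.67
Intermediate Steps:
T = -10
k(X) = ⅔ - 6/X (k(X) = -2*(-⅓) - 6/X = ⅔ - 6/X)
T*(88 + k(5)) = -10*(88 + (⅔ - 6/5)) = -10*(88 - 8/15) = -10*1312/15 = -2624/3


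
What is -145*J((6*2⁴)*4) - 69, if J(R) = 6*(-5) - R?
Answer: 59961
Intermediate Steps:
J(R) = -30 - R
-145*J((6*2⁴)*4) - 69 = -145*(-30 - 6*2⁴*4) - 69 = -145*(-30 - 6*16*4) - 69 = -145*(-30 - 96*4) - 69 = -145*(-30 - 1*384) - 69 = -145*(-30 - 384) - 69 = -145*(-414) - 69 = 60030 - 69 = 59961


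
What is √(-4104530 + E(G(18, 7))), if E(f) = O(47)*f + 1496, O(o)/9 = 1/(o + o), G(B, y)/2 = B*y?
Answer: 2*I*√2265887202/47 ≈ 2025.6*I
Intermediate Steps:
G(B, y) = 2*B*y (G(B, y) = 2*(B*y) = 2*B*y)
O(o) = 9/(2*o) (O(o) = 9/(o + o) = 9/((2*o)) = 9*(1/(2*o)) = 9/(2*o))
E(f) = 1496 + 9*f/94 (E(f) = ((9/2)/47)*f + 1496 = ((9/2)*(1/47))*f + 1496 = 9*f/94 + 1496 = 1496 + 9*f/94)
√(-4104530 + E(G(18, 7))) = √(-4104530 + (1496 + 9*(2*18*7)/94)) = √(-4104530 + (1496 + (9/94)*252)) = √(-4104530 + (1496 + 1134/47)) = √(-4104530 + 71446/47) = √(-192841464/47) = 2*I*√2265887202/47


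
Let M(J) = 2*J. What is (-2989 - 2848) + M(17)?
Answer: -5803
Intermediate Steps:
(-2989 - 2848) + M(17) = (-2989 - 2848) + 2*17 = -5837 + 34 = -5803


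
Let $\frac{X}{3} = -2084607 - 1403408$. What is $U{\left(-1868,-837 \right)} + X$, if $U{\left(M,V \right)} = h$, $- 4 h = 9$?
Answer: $- \frac{41856189}{4} \approx -1.0464 \cdot 10^{7}$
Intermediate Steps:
$h = - \frac{9}{4}$ ($h = \left(- \frac{1}{4}\right) 9 = - \frac{9}{4} \approx -2.25$)
$X = -10464045$ ($X = 3 \left(-2084607 - 1403408\right) = 3 \left(-3488015\right) = -10464045$)
$U{\left(M,V \right)} = - \frac{9}{4}$
$U{\left(-1868,-837 \right)} + X = - \frac{9}{4} - 10464045 = - \frac{41856189}{4}$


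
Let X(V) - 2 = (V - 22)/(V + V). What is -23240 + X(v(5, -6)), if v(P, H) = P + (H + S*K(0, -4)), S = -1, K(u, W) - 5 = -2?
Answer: -92939/4 ≈ -23235.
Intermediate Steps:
K(u, W) = 3 (K(u, W) = 5 - 2 = 3)
v(P, H) = -3 + H + P (v(P, H) = P + (H - 1*3) = P + (H - 3) = P + (-3 + H) = -3 + H + P)
X(V) = 2 + (-22 + V)/(2*V) (X(V) = 2 + (V - 22)/(V + V) = 2 + (-22 + V)/((2*V)) = 2 + (-22 + V)*(1/(2*V)) = 2 + (-22 + V)/(2*V))
-23240 + X(v(5, -6)) = -23240 + (5/2 - 11/(-3 - 6 + 5)) = -23240 + (5/2 - 11/(-4)) = -23240 + (5/2 - 11*(-¼)) = -23240 + (5/2 + 11/4) = -23240 + 21/4 = -92939/4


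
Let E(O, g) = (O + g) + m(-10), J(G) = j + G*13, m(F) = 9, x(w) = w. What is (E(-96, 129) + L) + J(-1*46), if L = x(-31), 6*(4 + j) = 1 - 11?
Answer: -1778/3 ≈ -592.67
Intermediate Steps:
j = -17/3 (j = -4 + (1 - 11)/6 = -4 + (⅙)*(-10) = -4 - 5/3 = -17/3 ≈ -5.6667)
L = -31
J(G) = -17/3 + 13*G (J(G) = -17/3 + G*13 = -17/3 + 13*G)
E(O, g) = 9 + O + g (E(O, g) = (O + g) + 9 = 9 + O + g)
(E(-96, 129) + L) + J(-1*46) = ((9 - 96 + 129) - 31) + (-17/3 + 13*(-1*46)) = (42 - 31) + (-17/3 + 13*(-46)) = 11 + (-17/3 - 598) = 11 - 1811/3 = -1778/3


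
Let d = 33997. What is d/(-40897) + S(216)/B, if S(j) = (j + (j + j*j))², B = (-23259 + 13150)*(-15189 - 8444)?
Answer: 82558002510359/9770538559309 ≈ 8.4497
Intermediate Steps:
B = 238905997 (B = -10109*(-23633) = 238905997)
S(j) = (j² + 2*j)² (S(j) = (j + (j + j²))² = (j² + 2*j)²)
d/(-40897) + S(216)/B = 33997/(-40897) + (216²*(2 + 216)²)/238905997 = 33997*(-1/40897) + (46656*218²)*(1/238905997) = -33997/40897 + (46656*47524)*(1/238905997) = -33997/40897 + 2217279744*(1/238905997) = -33997/40897 + 2217279744/238905997 = 82558002510359/9770538559309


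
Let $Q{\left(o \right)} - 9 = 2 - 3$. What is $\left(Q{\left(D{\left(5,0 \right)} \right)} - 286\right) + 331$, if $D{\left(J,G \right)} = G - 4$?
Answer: $53$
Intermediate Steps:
$D{\left(J,G \right)} = -4 + G$
$Q{\left(o \right)} = 8$ ($Q{\left(o \right)} = 9 + \left(2 - 3\right) = 9 - 1 = 8$)
$\left(Q{\left(D{\left(5,0 \right)} \right)} - 286\right) + 331 = \left(8 - 286\right) + 331 = -278 + 331 = 53$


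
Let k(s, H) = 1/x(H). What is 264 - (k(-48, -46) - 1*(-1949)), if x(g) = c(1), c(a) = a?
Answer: -1686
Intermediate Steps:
x(g) = 1
k(s, H) = 1 (k(s, H) = 1/1 = 1)
264 - (k(-48, -46) - 1*(-1949)) = 264 - (1 - 1*(-1949)) = 264 - (1 + 1949) = 264 - 1*1950 = 264 - 1950 = -1686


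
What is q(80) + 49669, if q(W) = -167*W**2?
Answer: -1019131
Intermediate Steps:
q(80) + 49669 = -167*80**2 + 49669 = -167*6400 + 49669 = -1068800 + 49669 = -1019131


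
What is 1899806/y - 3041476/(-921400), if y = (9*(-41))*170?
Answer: -2293660969/84999150 ≈ -26.985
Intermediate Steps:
y = -62730 (y = -369*170 = -62730)
1899806/y - 3041476/(-921400) = 1899806/(-62730) - 3041476/(-921400) = 1899806*(-1/62730) - 3041476*(-1/921400) = -949903/31365 + 760369/230350 = -2293660969/84999150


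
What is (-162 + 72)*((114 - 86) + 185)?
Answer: -19170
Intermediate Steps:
(-162 + 72)*((114 - 86) + 185) = -90*(28 + 185) = -90*213 = -19170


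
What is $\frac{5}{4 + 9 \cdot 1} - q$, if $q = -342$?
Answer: $\frac{4451}{13} \approx 342.38$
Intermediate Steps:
$\frac{5}{4 + 9 \cdot 1} - q = \frac{5}{4 + 9 \cdot 1} - -342 = \frac{5}{4 + 9} + 342 = \frac{5}{13} + 342 = \frac{4451}{13}$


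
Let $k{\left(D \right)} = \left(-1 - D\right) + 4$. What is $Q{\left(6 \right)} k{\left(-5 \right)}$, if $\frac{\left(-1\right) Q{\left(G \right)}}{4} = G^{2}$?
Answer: $-1152$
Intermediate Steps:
$k{\left(D \right)} = 3 - D$
$Q{\left(G \right)} = - 4 G^{2}$
$Q{\left(6 \right)} k{\left(-5 \right)} = - 4 \cdot 6^{2} \left(3 - -5\right) = \left(-4\right) 36 \left(3 + 5\right) = \left(-144\right) 8 = -1152$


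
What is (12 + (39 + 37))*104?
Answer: 9152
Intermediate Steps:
(12 + (39 + 37))*104 = (12 + 76)*104 = 88*104 = 9152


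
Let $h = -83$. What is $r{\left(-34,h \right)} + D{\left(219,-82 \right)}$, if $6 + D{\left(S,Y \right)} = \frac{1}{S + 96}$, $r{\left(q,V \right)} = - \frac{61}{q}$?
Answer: $- \frac{45011}{10710} \approx -4.2027$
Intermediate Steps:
$D{\left(S,Y \right)} = -6 + \frac{1}{96 + S}$ ($D{\left(S,Y \right)} = -6 + \frac{1}{S + 96} = -6 + \frac{1}{96 + S}$)
$r{\left(-34,h \right)} + D{\left(219,-82 \right)} = - \frac{61}{-34} + \frac{-575 - 1314}{96 + 219} = \left(-61\right) \left(- \frac{1}{34}\right) + \frac{-575 - 1314}{315} = \frac{61}{34} + \frac{1}{315} \left(-1889\right) = \frac{61}{34} - \frac{1889}{315} = - \frac{45011}{10710}$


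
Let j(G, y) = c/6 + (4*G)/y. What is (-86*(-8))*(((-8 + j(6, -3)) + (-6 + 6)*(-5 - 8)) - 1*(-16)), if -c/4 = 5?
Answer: -6880/3 ≈ -2293.3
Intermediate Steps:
c = -20 (c = -4*5 = -20)
j(G, y) = -10/3 + 4*G/y (j(G, y) = -20/6 + (4*G)/y = -20*1/6 + 4*G/y = -10/3 + 4*G/y)
(-86*(-8))*(((-8 + j(6, -3)) + (-6 + 6)*(-5 - 8)) - 1*(-16)) = (-86*(-8))*(((-8 + (-10/3 + 4*6/(-3))) + (-6 + 6)*(-5 - 8)) - 1*(-16)) = 688*(((-8 + (-10/3 + 4*6*(-1/3))) + 0*(-13)) + 16) = 688*(((-8 + (-10/3 - 8)) + 0) + 16) = 688*(((-8 - 34/3) + 0) + 16) = 688*((-58/3 + 0) + 16) = 688*(-58/3 + 16) = 688*(-10/3) = -6880/3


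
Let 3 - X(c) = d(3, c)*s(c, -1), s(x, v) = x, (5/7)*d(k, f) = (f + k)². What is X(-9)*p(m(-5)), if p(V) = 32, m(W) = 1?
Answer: 73056/5 ≈ 14611.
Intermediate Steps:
d(k, f) = 7*(f + k)²/5
X(c) = 3 - 7*c*(3 + c)²/5 (X(c) = 3 - 7*(c + 3)²/5*c = 3 - 7*(3 + c)²/5*c = 3 - 7*c*(3 + c)²/5)
X(-9)*p(m(-5)) = (3 - 7/5*(-9)*(3 - 9)²)*32 = (3 - 7/5*(-9)*(-6)²)*32 = (3 - 7/5*(-9)*36)*32 = (3 + 2268/5)*32 = (2283/5)*32 = 73056/5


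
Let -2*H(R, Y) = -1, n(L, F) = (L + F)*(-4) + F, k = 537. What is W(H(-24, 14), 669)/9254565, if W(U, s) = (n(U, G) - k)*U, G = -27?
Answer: -229/9254565 ≈ -2.4745e-5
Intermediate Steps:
n(L, F) = -4*L - 3*F (n(L, F) = (F + L)*(-4) + F = (-4*F - 4*L) + F = -4*L - 3*F)
H(R, Y) = ½ (H(R, Y) = -½*(-1) = ½)
W(U, s) = U*(-456 - 4*U) (W(U, s) = ((-4*U - 3*(-27)) - 1*537)*U = ((-4*U + 81) - 537)*U = ((81 - 4*U) - 537)*U = (-456 - 4*U)*U = U*(-456 - 4*U))
W(H(-24, 14), 669)/9254565 = -4*½*(114 + ½)/9254565 = -4*½*229/2*(1/9254565) = -229*1/9254565 = -229/9254565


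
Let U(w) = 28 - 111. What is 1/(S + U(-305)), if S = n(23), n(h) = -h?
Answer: -1/106 ≈ -0.0094340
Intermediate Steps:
S = -23 (S = -1*23 = -23)
U(w) = -83
1/(S + U(-305)) = 1/(-23 - 83) = 1/(-106) = -1/106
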